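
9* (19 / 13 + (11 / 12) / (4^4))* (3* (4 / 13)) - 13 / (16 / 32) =-598265 / 43264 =-13.83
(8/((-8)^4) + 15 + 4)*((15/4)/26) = 145935/53248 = 2.74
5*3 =15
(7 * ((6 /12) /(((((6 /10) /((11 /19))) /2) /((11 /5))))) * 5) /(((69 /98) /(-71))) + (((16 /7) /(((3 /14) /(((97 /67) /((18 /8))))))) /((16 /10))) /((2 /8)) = -5909328650 /790533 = -7475.12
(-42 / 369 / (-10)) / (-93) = -7 / 57195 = -0.00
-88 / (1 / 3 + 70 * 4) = -264 / 841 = -0.31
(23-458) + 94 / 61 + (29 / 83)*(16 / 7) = -15333917 / 35441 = -432.66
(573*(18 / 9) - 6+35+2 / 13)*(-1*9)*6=-824958 / 13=-63458.31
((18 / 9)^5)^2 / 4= 256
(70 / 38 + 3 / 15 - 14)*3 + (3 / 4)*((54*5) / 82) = -520437 / 15580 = -33.40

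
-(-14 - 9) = 23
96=96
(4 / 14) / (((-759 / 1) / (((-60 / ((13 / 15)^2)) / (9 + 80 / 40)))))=9000 / 3292289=0.00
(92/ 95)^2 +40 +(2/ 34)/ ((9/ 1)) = 56537017/ 1380825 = 40.94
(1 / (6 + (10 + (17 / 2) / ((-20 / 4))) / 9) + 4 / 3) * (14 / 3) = 5524 / 801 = 6.90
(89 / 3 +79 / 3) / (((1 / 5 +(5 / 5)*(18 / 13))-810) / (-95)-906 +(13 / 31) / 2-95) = -21439600 / 379894661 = -0.06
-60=-60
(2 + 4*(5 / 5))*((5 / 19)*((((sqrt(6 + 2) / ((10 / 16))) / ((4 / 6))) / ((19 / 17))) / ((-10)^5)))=-0.00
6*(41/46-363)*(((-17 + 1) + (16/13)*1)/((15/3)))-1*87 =6330.68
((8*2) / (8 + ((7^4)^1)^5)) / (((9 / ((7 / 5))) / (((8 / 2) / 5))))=448 / 17953259916962702025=0.00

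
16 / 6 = 8 / 3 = 2.67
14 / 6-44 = -41.67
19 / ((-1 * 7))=-19 / 7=-2.71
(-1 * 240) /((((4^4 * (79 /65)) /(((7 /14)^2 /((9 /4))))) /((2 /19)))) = -325 /36024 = -0.01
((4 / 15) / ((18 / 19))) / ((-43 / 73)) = -2774 / 5805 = -0.48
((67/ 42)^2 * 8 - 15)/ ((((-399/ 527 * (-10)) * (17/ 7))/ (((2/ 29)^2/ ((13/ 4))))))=586024/ 1374114105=0.00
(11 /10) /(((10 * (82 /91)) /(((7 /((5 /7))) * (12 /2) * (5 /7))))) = 21021 /4100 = 5.13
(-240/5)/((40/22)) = -132/5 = -26.40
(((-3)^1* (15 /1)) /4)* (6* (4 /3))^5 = -368640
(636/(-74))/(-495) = 106/6105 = 0.02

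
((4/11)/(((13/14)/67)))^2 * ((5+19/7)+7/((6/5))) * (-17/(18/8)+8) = 2288599936/552123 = 4145.09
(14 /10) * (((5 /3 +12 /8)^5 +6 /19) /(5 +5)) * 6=329647759 /1231200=267.75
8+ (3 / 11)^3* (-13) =10297 / 1331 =7.74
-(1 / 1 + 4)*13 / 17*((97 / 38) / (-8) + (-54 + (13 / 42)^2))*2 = 472510285 / 1139544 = 414.65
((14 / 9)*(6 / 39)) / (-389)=-28 / 45513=-0.00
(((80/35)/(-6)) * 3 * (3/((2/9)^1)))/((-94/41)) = 2214/329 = 6.73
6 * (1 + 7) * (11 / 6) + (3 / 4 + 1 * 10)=395 / 4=98.75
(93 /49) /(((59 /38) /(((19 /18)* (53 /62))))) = 19133 /17346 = 1.10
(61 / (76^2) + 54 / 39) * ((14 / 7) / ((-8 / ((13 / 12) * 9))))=-314283 / 92416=-3.40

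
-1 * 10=-10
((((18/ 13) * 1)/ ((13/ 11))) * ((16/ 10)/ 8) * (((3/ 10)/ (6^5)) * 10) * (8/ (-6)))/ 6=-11/ 547560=-0.00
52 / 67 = 0.78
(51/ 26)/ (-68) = -3/ 104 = -0.03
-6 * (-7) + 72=114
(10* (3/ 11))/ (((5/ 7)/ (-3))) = -126/ 11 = -11.45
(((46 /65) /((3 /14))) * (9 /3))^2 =414736 /4225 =98.16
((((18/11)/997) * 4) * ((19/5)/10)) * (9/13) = 0.00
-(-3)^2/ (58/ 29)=-9/ 2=-4.50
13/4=3.25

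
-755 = -755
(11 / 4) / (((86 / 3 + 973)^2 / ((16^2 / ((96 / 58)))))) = 3828 / 9030025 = 0.00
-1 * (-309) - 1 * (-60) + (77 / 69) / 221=5626958 / 15249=369.01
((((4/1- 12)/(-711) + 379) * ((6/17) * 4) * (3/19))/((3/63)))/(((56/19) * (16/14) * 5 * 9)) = 1886339/161160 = 11.70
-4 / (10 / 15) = -6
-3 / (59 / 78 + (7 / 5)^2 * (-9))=5850 / 32923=0.18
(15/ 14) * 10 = 75/ 7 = 10.71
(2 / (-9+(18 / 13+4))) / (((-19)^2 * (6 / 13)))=-169 / 50901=-0.00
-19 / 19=-1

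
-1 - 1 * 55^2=-3026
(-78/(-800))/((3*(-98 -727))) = -13/330000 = -0.00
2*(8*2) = 32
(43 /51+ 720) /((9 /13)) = 477919 /459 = 1041.22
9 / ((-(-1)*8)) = 9 / 8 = 1.12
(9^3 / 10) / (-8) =-729 / 80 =-9.11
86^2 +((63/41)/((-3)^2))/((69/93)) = 7396.23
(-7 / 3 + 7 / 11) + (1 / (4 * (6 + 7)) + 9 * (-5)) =-80099 / 1716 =-46.68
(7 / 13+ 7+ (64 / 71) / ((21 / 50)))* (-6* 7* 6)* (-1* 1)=2252616 / 923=2440.54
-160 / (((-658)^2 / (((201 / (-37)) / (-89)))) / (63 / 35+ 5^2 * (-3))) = 588528 / 356437613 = 0.00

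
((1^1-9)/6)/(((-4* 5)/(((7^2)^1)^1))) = 49/15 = 3.27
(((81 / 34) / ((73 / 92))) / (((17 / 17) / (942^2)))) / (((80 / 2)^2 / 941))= 388905685803 / 248200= 1566904.46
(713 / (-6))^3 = -362467097 / 216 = -1678088.41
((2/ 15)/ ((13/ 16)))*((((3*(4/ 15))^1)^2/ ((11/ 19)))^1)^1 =9728/ 53625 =0.18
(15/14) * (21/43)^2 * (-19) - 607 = -2262641/3698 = -611.86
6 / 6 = 1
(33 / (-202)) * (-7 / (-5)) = -231 / 1010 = -0.23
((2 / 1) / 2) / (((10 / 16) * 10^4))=0.00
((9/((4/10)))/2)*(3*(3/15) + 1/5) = 9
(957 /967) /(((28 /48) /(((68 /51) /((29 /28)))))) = 2112 /967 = 2.18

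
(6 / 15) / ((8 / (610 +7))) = 30.85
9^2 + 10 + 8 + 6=105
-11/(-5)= 11/5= 2.20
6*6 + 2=38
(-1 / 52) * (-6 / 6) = 0.02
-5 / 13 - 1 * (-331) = 4298 / 13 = 330.62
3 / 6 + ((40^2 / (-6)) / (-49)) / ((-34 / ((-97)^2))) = -7524701 / 4998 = -1505.54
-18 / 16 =-9 / 8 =-1.12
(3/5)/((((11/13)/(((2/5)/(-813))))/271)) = -26/275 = -0.09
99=99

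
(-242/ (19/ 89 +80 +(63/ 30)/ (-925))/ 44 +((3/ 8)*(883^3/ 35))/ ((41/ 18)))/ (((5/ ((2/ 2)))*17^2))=1227475092829975069/ 547704819178300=2241.13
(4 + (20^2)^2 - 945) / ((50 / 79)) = 12565661 / 50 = 251313.22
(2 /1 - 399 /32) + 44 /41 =-12327 /1312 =-9.40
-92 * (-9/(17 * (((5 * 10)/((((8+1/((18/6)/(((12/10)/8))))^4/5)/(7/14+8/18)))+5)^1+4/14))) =5006985691932/549153706043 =9.12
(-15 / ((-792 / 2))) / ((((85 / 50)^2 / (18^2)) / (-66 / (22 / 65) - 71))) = -3591000 / 3179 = -1129.60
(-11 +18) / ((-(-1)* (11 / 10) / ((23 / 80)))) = 161 / 88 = 1.83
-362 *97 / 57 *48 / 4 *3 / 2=-210684 / 19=-11088.63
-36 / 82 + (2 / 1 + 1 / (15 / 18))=566 / 205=2.76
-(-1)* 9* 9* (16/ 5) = 1296/ 5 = 259.20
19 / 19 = 1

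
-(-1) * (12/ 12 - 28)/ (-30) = 9/ 10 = 0.90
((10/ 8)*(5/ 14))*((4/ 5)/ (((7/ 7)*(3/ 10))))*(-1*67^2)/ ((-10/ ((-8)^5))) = -367738880/ 21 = -17511375.24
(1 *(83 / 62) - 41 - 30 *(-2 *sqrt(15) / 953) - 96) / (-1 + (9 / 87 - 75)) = 243919 / 136462 - 1740 *sqrt(15) / 2097553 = 1.78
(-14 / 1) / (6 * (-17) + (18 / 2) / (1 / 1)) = 14 / 93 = 0.15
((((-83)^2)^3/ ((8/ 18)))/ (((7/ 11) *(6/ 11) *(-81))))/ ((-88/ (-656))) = -147450108389419/ 756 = -195039825911.93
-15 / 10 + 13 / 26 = -1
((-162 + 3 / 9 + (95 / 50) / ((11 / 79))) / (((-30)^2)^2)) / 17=-48847 / 4544100000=-0.00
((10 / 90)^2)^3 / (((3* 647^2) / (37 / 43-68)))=-2887 / 28698112138401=-0.00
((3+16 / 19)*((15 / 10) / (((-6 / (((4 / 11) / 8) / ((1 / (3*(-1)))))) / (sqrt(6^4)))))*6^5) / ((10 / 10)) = 7663248 / 209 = 36666.26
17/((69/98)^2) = 163268/4761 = 34.29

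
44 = 44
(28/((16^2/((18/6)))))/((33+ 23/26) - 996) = -273/800480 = -0.00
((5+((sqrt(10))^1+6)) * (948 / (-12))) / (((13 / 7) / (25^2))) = -376525.94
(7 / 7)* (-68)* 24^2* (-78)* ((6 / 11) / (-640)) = -143208 / 55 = -2603.78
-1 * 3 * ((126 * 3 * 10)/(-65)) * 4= 9072/13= 697.85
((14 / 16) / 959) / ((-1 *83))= -1 / 90968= -0.00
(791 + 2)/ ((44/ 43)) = 34099/ 44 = 774.98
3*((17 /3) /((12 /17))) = 289 /12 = 24.08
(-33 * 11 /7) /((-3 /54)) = 6534 /7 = 933.43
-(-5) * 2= 10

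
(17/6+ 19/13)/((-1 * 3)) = -335/234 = -1.43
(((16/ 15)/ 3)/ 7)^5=1048576/ 3101364196875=0.00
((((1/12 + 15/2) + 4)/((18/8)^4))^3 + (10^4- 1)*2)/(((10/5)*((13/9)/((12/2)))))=152497402523677162/3671583974253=41534.50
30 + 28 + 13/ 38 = 2217/ 38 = 58.34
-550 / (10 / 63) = -3465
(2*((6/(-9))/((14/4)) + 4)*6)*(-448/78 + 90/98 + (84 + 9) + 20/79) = 4271960960/1056783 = 4042.42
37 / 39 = 0.95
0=0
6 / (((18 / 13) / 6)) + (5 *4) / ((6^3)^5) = 3056202399749 / 117546246144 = 26.00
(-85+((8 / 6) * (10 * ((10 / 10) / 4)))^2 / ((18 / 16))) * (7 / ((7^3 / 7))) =-6085 / 567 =-10.73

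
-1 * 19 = -19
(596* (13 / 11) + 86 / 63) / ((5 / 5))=489070 / 693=705.73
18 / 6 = 3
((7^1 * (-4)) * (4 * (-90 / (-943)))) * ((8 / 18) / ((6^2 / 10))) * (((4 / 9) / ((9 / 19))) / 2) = -425600 / 687447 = -0.62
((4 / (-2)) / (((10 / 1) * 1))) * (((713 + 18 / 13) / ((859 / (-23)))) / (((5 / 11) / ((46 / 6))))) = 54041053 / 837525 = 64.52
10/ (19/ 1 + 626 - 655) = -1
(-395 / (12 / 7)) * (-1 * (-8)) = -5530 / 3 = -1843.33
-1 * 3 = -3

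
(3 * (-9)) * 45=-1215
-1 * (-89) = 89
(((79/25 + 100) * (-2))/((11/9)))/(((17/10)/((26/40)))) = -301743/4675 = -64.54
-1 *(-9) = 9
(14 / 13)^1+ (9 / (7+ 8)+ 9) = 694 / 65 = 10.68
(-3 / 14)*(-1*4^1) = 0.86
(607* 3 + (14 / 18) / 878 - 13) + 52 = 14697727 / 7902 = 1860.00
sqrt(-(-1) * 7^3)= 7 * sqrt(7)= 18.52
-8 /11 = -0.73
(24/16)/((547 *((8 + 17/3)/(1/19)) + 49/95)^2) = 243675/3277403614995848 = 0.00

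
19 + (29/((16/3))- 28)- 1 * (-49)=727/16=45.44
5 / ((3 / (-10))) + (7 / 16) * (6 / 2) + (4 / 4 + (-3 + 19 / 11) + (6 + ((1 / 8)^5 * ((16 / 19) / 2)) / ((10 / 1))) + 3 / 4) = -227975647 / 25681920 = -8.88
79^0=1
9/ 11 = 0.82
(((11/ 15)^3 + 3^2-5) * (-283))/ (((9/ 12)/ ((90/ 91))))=-33577384/ 20475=-1639.92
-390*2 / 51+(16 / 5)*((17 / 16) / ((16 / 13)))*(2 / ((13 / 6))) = -4333 / 340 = -12.74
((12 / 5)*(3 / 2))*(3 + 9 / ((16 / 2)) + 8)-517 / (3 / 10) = -100781 / 60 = -1679.68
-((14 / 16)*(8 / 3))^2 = -49 / 9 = -5.44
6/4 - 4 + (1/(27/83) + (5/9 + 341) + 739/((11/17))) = 881627/594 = 1484.22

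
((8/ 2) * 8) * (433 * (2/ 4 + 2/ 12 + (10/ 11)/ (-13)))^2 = 393192931328/ 184041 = 2136442.05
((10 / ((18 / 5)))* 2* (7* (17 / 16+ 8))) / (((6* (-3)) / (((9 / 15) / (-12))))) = 5075 / 5184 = 0.98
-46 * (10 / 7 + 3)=-1426 / 7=-203.71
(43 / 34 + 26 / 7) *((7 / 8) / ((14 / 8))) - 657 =-311547 / 476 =-654.51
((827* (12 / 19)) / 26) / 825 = 1654 / 67925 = 0.02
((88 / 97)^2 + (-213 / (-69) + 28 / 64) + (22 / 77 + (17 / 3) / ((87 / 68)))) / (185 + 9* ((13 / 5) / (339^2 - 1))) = 316739374214575 / 6465979499266602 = 0.05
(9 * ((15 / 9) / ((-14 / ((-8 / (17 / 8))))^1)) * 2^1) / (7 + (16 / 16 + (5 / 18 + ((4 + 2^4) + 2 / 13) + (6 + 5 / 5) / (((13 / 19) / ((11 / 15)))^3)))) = 14236560000 / 65383893239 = 0.22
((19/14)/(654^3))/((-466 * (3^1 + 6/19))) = -361/114970851219168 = -0.00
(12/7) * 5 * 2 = 120/7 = 17.14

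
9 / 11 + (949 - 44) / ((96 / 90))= 149469 / 176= 849.26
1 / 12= 0.08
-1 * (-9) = 9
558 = 558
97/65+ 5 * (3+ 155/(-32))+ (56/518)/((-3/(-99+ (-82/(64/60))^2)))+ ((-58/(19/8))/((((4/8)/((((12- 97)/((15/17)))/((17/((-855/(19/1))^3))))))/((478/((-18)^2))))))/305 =-10900925781903/89196640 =-122212.29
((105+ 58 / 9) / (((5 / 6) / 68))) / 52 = 34102 / 195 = 174.88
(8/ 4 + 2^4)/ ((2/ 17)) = 153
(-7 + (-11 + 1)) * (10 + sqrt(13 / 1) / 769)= -170 - 17 * sqrt(13) / 769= -170.08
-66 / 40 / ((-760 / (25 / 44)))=3 / 2432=0.00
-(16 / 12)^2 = -16 / 9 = -1.78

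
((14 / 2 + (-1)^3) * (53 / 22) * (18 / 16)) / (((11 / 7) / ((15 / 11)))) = 150255 / 10648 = 14.11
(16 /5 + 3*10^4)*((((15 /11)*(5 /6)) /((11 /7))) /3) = 2625280 /363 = 7232.18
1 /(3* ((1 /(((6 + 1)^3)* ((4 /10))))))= 45.73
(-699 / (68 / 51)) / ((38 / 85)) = -178245 / 152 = -1172.66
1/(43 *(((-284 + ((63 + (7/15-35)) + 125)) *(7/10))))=-75/294679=-0.00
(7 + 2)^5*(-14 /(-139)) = 826686 /139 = 5947.38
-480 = -480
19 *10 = 190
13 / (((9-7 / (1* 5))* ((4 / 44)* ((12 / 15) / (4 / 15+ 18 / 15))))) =7865 / 228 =34.50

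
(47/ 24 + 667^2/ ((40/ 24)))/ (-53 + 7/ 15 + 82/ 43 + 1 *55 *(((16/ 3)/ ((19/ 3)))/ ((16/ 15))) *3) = 26170342531/ 7807592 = 3351.91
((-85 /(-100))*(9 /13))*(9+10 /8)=6273 /1040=6.03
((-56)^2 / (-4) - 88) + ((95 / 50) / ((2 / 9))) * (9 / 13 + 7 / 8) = -1785887 / 2080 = -858.60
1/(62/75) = 75/62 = 1.21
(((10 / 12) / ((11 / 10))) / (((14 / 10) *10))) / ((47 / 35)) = 125 / 3102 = 0.04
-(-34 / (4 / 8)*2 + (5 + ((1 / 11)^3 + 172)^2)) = -52178243998 / 1771561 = -29453.26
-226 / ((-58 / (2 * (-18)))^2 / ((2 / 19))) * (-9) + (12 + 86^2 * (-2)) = -234851588 / 15979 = -14697.51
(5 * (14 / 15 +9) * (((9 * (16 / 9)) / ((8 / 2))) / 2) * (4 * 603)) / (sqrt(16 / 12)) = 119796 * sqrt(3) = 207492.76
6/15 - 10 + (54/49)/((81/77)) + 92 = 8762/105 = 83.45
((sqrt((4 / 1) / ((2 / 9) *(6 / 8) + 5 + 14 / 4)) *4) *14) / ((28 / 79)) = 107.34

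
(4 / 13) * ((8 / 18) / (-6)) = -0.02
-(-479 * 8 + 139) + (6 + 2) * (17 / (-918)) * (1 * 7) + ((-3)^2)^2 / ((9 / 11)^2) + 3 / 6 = 3813.46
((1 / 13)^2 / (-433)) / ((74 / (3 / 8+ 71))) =-571 / 43320784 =-0.00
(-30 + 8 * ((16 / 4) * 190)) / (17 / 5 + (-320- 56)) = -30250 / 1863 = -16.24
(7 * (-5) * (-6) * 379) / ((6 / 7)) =92855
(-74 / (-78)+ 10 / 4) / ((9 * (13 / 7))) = 1883 / 9126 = 0.21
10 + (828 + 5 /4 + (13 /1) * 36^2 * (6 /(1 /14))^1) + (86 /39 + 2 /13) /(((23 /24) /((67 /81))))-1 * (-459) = 1416532.29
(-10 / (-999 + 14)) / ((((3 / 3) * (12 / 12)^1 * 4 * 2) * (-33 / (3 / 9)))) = -1 / 78012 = -0.00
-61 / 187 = -0.33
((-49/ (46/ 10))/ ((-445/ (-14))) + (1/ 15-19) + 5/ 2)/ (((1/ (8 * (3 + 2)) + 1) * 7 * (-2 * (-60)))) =-1029751/ 52874010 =-0.02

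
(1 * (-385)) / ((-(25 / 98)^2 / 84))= 62118672 / 125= 496949.38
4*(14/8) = 7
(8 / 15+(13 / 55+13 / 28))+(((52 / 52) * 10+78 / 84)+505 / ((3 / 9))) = 7055491 / 4620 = 1527.16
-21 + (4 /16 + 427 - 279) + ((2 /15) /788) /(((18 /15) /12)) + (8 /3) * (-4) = 91869 /788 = 116.59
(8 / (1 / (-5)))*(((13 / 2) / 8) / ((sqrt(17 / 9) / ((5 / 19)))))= -975*sqrt(17) / 646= -6.22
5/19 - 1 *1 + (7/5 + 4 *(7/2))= 1393/95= 14.66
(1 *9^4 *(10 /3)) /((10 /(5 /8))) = 10935 /8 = 1366.88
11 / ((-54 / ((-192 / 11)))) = 32 / 9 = 3.56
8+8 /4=10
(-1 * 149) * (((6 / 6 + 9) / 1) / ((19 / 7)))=-10430 / 19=-548.95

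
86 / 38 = 43 / 19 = 2.26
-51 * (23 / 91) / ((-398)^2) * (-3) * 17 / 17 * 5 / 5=0.00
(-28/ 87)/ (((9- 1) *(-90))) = 7/ 15660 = 0.00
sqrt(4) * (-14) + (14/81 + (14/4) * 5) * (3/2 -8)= -46291/324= -142.87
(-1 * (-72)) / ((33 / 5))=120 / 11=10.91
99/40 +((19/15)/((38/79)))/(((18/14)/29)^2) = 13046101/9720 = 1342.19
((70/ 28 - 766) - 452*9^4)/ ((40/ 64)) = -4746136.80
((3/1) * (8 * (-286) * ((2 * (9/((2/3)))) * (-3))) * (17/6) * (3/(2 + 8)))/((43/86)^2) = 9451728/5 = 1890345.60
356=356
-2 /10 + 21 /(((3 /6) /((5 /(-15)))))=-71 /5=-14.20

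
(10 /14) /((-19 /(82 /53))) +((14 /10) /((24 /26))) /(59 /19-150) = -80846321 /1180425540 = -0.07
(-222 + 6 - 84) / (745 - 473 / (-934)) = -93400 / 232101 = -0.40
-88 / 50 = -44 / 25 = -1.76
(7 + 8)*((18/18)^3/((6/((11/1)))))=27.50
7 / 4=1.75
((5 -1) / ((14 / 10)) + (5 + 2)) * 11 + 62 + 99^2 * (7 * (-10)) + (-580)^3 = -1370585297 / 7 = -195797899.57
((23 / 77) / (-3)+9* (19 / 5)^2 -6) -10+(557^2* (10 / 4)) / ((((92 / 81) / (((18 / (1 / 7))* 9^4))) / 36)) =2699420233275922637 / 132825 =20323133696788.43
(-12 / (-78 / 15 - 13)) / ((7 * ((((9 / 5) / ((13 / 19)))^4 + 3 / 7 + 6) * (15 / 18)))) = 2746250 / 1319992079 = 0.00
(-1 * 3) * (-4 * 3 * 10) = 360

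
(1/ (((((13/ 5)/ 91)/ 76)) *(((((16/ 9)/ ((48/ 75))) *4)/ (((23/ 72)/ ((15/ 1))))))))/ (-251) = -3059/ 150600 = -0.02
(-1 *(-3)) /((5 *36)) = 1 /60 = 0.02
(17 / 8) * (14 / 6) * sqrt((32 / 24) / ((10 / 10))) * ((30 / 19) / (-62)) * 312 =-15470 * sqrt(3) / 589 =-45.49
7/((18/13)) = 91/18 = 5.06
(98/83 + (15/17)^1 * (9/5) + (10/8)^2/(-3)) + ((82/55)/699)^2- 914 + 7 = -30189520597717601/33367734932400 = -904.75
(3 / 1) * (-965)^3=-2695896375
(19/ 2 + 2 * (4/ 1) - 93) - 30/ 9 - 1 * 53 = -131.83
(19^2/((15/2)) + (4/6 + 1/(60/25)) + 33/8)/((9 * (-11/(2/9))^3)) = -6401/130990365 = -0.00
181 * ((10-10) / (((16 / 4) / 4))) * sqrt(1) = 0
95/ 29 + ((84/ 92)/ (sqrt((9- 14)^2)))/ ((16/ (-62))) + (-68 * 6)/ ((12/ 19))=-17166759/ 26680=-643.43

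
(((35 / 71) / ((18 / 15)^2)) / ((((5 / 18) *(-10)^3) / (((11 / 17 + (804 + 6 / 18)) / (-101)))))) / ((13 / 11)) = 121583 / 14628840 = 0.01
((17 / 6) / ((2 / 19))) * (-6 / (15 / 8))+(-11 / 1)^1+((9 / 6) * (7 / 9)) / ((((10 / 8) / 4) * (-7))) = -293 / 3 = -97.67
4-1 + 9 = 12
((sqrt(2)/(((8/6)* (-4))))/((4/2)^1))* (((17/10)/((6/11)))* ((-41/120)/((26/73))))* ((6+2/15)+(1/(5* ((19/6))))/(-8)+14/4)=6141489343* sqrt(2)/2276352000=3.82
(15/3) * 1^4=5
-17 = -17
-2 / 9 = -0.22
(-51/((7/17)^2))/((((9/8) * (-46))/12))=78608/1127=69.75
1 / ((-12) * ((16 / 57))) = -19 / 64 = -0.30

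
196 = 196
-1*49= -49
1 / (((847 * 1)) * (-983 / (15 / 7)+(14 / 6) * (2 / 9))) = -135 / 52394573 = -0.00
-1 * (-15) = 15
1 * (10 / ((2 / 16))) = 80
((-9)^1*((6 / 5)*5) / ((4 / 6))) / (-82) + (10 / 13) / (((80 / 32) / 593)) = 195557 / 1066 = 183.45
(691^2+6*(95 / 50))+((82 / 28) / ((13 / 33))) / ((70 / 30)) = 3041646883 / 6370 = 477495.59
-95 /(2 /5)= -475 /2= -237.50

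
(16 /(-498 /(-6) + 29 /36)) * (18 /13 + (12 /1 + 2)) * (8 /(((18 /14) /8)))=819200 /5603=146.21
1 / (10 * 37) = 1 / 370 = 0.00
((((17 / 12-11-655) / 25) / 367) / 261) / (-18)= 11 / 713448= 0.00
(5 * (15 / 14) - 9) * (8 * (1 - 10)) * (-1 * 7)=-1836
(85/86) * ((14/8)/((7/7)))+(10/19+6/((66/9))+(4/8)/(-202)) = 22304945/7261496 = 3.07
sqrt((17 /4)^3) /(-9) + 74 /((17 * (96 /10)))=185 /408 - 17 * sqrt(17) /72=-0.52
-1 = -1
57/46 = 1.24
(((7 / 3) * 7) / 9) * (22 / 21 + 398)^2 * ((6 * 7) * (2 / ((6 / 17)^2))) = 142063961200 / 729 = 194875118.24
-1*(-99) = 99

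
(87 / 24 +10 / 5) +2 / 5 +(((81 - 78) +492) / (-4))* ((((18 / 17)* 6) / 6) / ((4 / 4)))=-85003 / 680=-125.00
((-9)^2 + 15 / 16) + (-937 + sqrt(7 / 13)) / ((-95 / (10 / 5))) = 154529 / 1520 - 2*sqrt(91) / 1235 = 101.65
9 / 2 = 4.50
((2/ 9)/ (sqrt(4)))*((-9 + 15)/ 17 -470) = -7984/ 153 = -52.18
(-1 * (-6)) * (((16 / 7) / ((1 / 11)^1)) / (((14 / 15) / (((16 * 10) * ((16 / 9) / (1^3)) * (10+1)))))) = 24780800 / 49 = 505730.61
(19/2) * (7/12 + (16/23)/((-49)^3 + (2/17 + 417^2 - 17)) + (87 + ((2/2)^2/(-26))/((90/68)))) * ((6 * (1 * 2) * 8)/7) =342293412674308/30007121235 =11407.07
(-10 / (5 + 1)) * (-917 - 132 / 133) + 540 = 825925 / 399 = 2069.99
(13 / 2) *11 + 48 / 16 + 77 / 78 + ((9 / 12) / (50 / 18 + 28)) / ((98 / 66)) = 159870397 / 2117388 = 75.50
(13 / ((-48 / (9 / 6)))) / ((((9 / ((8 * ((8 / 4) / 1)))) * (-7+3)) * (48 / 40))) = 65 / 432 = 0.15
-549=-549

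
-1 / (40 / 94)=-47 / 20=-2.35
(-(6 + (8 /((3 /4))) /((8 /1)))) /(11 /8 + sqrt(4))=-176 /81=-2.17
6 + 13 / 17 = 115 / 17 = 6.76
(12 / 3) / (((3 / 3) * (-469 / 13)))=-52 / 469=-0.11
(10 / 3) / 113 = 10 / 339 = 0.03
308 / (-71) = -308 / 71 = -4.34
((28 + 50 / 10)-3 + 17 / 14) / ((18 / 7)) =437 / 36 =12.14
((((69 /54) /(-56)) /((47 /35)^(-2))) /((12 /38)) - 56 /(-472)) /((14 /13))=-66209611 /6119668800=-0.01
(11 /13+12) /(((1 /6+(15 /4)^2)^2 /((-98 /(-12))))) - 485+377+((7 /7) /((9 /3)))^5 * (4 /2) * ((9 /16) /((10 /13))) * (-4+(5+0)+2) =-469223127839 /4366337040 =-107.46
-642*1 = -642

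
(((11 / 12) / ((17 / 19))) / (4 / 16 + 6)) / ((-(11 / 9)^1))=-57 / 425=-0.13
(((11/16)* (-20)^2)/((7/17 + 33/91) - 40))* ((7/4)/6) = -2977975/1456368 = -2.04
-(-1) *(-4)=-4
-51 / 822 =-17 / 274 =-0.06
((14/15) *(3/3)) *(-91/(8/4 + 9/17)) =-21658/645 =-33.58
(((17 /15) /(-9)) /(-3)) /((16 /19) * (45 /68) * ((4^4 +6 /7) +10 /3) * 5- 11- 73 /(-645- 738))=17719457 /301425578100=0.00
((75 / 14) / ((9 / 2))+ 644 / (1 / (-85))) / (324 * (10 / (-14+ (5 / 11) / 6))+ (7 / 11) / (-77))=127824918485 / 543386739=235.24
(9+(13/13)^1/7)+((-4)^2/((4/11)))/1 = 372/7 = 53.14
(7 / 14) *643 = 643 / 2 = 321.50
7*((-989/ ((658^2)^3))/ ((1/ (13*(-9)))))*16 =115713/ 724665088138012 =0.00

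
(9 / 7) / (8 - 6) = 9 / 14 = 0.64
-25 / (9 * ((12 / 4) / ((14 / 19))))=-0.68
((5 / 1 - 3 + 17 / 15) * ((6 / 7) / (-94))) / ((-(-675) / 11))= -11 / 23625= -0.00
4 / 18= 2 / 9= 0.22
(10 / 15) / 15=2 / 45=0.04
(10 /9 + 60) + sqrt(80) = 4 * sqrt(5) + 550 /9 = 70.06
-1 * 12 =-12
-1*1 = -1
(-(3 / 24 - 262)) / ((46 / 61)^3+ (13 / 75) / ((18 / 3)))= 106993168875 / 187007812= 572.13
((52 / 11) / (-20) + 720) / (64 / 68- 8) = -672979 / 6600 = -101.97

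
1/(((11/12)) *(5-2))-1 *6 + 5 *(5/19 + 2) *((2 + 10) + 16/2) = 46122/209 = 220.68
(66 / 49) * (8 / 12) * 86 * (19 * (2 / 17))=143792 / 833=172.62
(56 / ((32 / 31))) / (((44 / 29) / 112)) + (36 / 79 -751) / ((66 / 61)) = 1569391 / 474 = 3310.95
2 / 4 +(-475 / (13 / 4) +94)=-1343 / 26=-51.65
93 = 93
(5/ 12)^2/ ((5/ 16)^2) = 16/ 9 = 1.78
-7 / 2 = -3.50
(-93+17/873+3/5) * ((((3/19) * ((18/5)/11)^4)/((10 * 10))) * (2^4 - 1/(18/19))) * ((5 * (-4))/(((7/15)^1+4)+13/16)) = 10121723307648/106837252878125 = 0.09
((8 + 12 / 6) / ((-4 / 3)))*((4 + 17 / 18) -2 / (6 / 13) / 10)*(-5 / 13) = 1015 / 78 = 13.01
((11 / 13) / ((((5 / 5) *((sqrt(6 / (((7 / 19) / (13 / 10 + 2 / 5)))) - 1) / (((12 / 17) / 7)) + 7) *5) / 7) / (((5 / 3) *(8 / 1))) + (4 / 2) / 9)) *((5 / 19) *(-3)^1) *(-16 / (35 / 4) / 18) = -84480 / 147359459 + 2585088 *sqrt(33915) / 19598808047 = 0.02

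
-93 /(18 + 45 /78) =-806 /161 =-5.01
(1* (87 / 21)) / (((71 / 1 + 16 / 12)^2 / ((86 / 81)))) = 2494 / 2966607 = 0.00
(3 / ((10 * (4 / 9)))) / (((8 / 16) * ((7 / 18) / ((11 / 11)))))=243 / 70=3.47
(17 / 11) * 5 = 85 / 11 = 7.73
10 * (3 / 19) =30 / 19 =1.58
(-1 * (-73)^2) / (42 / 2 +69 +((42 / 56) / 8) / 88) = -15006464 / 253443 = -59.21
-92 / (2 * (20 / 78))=-897 / 5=-179.40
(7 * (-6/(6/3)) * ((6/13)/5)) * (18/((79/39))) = -6804/395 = -17.23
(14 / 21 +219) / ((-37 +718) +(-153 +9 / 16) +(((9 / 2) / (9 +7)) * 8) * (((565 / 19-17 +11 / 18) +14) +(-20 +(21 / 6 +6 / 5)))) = 1001680 / 2533857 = 0.40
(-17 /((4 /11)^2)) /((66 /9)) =-561 /32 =-17.53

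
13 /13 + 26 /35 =61 /35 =1.74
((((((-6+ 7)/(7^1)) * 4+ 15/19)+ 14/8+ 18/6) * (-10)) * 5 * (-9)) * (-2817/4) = -2060565075/1064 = -1936621.31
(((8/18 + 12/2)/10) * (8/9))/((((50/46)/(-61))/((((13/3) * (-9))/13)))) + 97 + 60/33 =7249081/37125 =195.26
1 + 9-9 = 1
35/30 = 7/6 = 1.17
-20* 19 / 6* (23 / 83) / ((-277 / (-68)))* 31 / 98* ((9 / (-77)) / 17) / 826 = 406410 / 35825702759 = 0.00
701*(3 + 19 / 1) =15422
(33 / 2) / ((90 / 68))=187 / 15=12.47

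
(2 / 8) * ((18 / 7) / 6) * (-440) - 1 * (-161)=113.86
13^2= 169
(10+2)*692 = 8304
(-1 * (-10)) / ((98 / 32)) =160 / 49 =3.27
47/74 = 0.64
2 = 2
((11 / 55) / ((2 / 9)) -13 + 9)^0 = 1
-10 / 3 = -3.33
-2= -2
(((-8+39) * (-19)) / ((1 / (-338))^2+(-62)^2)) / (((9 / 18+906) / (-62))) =8343924784 / 796186087781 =0.01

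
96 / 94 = 48 / 47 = 1.02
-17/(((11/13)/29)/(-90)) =576810/11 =52437.27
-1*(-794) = 794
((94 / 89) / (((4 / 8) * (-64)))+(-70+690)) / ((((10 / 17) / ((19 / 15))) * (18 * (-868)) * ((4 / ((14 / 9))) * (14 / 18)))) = -40736437 / 953510400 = -0.04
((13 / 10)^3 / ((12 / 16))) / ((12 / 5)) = 2197 / 1800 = 1.22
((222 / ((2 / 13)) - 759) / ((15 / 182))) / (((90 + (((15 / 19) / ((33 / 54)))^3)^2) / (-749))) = -4744310742196478684 / 72238450623825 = -65675.70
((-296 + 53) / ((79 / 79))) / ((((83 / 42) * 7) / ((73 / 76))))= -53217 / 3154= -16.87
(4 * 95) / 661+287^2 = 54446289 / 661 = 82369.57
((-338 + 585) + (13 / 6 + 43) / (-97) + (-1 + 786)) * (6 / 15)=600353 / 1455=412.61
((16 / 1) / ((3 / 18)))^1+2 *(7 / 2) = 103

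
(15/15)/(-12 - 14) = -1/26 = -0.04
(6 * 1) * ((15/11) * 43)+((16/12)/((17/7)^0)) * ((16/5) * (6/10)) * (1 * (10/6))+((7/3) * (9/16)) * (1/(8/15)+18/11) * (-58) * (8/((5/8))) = -3065.39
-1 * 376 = -376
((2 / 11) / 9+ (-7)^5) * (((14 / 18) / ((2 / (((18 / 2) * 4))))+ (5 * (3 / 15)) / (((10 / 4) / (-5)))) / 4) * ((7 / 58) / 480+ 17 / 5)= -157508913733 / 918720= -171443.87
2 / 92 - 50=-2299 / 46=-49.98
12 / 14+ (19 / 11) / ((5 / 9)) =1527 / 385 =3.97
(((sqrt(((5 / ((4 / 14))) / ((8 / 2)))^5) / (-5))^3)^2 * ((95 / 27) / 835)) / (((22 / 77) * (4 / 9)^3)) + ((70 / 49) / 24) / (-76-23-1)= 3496273009891252844398573 / 78970619465941647360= 44273.09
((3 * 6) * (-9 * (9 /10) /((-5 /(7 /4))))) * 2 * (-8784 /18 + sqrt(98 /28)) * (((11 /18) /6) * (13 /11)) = -149877 /25 + 2457 * sqrt(14) /400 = -5972.10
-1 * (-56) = 56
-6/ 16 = -0.38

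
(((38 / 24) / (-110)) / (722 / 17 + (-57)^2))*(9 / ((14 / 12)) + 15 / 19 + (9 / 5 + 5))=-173009 / 2585121000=-0.00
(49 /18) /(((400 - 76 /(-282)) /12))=2303 /28219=0.08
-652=-652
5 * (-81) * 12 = -4860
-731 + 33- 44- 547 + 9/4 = -5147/4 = -1286.75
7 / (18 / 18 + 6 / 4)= 14 / 5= 2.80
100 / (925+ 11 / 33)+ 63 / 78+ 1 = 8642 / 4511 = 1.92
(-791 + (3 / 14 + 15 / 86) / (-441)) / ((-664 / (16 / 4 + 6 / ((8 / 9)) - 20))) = -53957433 / 4896668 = -11.02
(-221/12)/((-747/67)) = 14807/8964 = 1.65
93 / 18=31 / 6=5.17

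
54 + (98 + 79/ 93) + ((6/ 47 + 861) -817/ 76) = 17540423/ 17484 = 1003.23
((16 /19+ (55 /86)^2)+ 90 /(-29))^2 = 56981980946881 /16607222438416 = 3.43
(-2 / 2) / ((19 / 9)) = -9 / 19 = -0.47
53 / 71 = 0.75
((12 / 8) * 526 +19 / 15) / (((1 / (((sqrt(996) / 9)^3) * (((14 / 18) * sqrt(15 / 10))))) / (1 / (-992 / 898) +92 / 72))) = 5726685181 * sqrt(166) / 6101730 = 12092.17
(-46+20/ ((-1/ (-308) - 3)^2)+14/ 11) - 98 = -1316658450/ 9371219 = -140.50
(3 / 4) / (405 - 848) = -0.00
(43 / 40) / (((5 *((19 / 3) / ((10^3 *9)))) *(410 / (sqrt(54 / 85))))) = 3483 *sqrt(510) / 132430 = 0.59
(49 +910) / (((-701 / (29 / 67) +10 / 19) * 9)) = -528409 / 8028747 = -0.07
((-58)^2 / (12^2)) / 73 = 0.32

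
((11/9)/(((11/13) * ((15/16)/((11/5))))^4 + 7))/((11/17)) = 31820152832/118206508473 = 0.27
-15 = -15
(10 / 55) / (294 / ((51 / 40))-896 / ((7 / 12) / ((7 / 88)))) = 17 / 10136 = 0.00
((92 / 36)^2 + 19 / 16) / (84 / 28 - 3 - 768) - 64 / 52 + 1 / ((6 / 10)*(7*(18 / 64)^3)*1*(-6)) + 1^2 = -4951004507 / 2445520896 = -2.02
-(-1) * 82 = 82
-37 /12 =-3.08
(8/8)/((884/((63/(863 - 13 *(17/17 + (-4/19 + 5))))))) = 133/1470092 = 0.00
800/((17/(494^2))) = 195228800/17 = 11484047.06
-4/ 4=-1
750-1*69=681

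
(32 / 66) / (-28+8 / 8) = -16 / 891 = -0.02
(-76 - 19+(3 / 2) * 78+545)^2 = 321489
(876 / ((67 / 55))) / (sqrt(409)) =48180*sqrt(409) / 27403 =35.56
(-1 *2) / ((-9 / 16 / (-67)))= -238.22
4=4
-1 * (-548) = 548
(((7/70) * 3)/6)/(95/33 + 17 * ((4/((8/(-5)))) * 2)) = -33/54200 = -0.00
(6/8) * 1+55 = 223/4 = 55.75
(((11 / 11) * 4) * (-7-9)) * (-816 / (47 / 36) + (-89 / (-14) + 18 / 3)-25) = 13426656 / 329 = 40810.50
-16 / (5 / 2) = -32 / 5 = -6.40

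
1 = 1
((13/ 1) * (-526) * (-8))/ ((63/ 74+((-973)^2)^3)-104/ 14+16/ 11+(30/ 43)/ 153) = 683565538656/ 10603228441879985166741649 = 0.00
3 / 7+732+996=12099 / 7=1728.43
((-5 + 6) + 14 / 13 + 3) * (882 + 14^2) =71148 / 13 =5472.92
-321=-321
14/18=7/9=0.78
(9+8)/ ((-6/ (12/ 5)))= -34/ 5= -6.80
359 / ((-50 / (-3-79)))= 588.76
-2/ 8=-1/ 4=-0.25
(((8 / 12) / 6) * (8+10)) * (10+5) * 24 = 720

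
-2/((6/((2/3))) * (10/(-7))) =7/45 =0.16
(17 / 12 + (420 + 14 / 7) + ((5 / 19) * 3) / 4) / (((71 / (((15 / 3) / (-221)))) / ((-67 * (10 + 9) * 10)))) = 80889100 / 47073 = 1718.38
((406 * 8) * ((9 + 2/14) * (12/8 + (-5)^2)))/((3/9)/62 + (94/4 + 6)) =9148224/343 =26671.21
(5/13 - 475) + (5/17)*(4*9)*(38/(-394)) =-20707790/43537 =-475.64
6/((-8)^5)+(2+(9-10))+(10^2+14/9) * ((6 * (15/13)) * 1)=149962713/212992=704.08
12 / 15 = 4 / 5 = 0.80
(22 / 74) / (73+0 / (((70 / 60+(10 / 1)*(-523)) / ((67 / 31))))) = 11 / 2701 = 0.00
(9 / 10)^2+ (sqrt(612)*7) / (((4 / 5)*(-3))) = 81 / 100 - 35*sqrt(17) / 2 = -71.34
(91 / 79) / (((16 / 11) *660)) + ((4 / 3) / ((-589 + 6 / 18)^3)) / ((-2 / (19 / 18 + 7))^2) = 187934440901 / 156639644850240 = 0.00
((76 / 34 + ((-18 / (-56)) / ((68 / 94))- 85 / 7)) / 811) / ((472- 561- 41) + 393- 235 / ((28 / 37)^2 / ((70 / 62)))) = 0.00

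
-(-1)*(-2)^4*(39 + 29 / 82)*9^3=18819864 / 41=459021.07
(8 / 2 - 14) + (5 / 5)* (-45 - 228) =-283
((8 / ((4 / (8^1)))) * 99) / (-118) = -792 / 59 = -13.42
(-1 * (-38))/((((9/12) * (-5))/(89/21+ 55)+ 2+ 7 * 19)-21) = 189088/566949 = 0.33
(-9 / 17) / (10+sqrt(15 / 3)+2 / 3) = -864 / 16643+81*sqrt(5) / 16643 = -0.04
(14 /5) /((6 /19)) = 133 /15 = 8.87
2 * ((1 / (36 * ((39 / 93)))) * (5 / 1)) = 155 / 234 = 0.66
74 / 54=37 / 27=1.37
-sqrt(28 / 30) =-sqrt(210) / 15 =-0.97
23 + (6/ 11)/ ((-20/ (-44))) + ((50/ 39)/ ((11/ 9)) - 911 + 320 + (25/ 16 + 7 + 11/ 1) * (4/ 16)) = -25664973/ 45760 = -560.86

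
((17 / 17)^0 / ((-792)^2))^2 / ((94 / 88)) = 1 / 420286952448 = 0.00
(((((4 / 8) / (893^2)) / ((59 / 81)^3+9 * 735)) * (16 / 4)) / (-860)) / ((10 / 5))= -531441 / 2411080138287027160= -0.00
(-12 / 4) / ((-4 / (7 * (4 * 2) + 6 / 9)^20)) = 101605785166189313060040025000000000000000000 / 1162261467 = 87420763787731520019531050000000000.00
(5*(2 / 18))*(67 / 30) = 1.24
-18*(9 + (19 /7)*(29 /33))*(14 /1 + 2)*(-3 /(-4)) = -189360 /77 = -2459.22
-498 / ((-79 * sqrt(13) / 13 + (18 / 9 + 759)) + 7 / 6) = -177633612 / 271635601- 1416312 * sqrt(13) / 271635601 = -0.67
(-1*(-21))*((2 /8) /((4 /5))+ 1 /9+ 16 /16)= 1435 /48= 29.90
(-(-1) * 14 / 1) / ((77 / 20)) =40 / 11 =3.64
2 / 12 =1 / 6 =0.17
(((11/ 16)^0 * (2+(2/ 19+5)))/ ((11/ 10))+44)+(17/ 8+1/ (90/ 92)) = 4033357/ 75240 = 53.61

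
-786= -786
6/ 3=2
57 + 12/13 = 753/13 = 57.92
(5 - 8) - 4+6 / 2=-4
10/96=5/48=0.10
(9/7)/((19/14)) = 18/19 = 0.95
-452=-452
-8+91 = 83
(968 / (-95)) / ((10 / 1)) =-484 / 475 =-1.02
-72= -72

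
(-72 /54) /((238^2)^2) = -1 /2406407052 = -0.00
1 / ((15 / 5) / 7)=7 / 3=2.33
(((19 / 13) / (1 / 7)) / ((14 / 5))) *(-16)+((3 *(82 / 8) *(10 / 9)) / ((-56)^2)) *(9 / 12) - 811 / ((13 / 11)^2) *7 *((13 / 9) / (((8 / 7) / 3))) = -15136394629 / 978432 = -15470.05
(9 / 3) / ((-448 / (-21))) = 9 / 64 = 0.14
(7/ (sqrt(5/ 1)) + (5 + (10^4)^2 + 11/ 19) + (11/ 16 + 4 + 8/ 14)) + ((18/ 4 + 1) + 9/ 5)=7*sqrt(5)/ 5 + 1064000192987/ 10640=100000021.27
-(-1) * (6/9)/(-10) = -1/15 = -0.07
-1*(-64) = 64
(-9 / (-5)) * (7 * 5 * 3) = 189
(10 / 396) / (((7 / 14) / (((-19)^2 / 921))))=1805 / 91179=0.02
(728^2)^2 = 280883040256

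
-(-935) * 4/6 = 1870/3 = 623.33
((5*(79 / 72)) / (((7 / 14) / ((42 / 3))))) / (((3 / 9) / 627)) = 577885 / 2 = 288942.50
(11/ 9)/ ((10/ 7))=77/ 90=0.86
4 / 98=2 / 49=0.04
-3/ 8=-0.38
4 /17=0.24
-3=-3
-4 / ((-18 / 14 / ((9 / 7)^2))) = 36 / 7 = 5.14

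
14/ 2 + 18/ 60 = 73/ 10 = 7.30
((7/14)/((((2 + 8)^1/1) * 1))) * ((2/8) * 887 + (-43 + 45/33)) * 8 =72.05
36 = 36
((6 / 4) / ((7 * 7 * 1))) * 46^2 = 3174 / 49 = 64.78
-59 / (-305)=59 / 305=0.19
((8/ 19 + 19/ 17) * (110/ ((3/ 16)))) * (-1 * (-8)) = 6997760/ 969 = 7221.63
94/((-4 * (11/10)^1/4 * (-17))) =940/187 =5.03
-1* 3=-3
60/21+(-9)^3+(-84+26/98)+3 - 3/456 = -6009673/7448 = -806.88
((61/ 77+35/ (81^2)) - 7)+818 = 410117683/ 505197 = 811.80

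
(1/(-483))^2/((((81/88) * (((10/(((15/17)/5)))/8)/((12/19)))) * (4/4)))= 1408/3390855615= 0.00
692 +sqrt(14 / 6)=sqrt(21) / 3 +692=693.53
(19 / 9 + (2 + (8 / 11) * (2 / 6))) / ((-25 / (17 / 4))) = -7327 / 9900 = -0.74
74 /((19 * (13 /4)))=296 /247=1.20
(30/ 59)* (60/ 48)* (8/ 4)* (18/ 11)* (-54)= -72900/ 649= -112.33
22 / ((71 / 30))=660 / 71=9.30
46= 46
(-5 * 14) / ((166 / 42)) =-1470 / 83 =-17.71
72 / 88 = 9 / 11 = 0.82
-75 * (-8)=600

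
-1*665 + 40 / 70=-4651 / 7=-664.43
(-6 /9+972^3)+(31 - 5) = 2754990220 /3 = 918330073.33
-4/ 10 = -2/ 5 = -0.40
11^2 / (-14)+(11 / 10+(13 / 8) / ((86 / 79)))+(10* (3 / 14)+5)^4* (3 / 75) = 810029359 / 8259440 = 98.07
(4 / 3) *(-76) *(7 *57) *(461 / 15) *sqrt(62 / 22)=-18639152 *sqrt(341) / 165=-2086024.45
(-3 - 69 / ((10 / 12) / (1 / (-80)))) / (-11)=393 / 2200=0.18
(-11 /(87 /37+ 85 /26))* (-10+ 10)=0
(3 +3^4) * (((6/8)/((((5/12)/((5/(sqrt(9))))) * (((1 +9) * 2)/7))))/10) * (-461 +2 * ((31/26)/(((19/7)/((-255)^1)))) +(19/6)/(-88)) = -13133472303/2173600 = -6042.27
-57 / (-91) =57 / 91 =0.63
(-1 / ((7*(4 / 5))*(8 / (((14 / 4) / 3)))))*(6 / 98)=-5 / 3136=-0.00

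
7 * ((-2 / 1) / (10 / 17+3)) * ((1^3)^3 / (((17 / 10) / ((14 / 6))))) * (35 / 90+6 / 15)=-4.22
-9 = -9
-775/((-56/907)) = 702925/56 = 12552.23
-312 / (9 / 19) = -1976 / 3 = -658.67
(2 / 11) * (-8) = -16 / 11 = -1.45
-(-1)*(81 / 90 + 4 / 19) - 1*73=-13659 / 190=-71.89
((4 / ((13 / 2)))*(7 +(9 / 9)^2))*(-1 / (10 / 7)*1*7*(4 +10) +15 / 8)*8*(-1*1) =170816 / 65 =2627.94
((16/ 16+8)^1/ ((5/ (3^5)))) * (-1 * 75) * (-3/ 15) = 6561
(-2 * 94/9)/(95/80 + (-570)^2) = -3008/46785771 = -0.00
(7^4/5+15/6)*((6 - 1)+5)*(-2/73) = -9654/73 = -132.25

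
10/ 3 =3.33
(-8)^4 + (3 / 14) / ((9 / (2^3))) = 86020 / 21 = 4096.19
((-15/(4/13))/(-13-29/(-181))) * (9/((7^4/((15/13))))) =366525/22319696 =0.02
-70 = -70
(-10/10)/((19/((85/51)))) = -5/57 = -0.09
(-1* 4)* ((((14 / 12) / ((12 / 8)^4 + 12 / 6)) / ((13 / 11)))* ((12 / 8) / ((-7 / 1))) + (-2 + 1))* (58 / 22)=175508 / 16159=10.86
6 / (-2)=-3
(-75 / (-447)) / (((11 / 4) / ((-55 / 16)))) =-125 / 596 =-0.21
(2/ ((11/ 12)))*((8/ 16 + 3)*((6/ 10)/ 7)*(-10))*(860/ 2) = -30960/ 11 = -2814.55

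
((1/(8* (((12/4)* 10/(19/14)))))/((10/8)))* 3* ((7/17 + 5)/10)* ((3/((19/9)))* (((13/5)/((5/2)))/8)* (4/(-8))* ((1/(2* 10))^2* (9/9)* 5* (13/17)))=-0.00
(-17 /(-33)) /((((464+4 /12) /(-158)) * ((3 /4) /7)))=-10744 /6567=-1.64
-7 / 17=-0.41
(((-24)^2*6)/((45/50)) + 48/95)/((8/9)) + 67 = 416819/95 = 4387.57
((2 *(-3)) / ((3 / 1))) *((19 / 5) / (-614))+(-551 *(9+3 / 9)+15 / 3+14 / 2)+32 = -23479303 / 4605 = -5098.65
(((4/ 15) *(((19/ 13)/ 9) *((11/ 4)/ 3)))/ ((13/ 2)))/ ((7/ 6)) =836/ 159705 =0.01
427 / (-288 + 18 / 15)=-2135 / 1434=-1.49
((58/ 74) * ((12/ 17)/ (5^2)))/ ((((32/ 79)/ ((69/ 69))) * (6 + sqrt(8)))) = 20619/ 1761200- 6873 * sqrt(2)/ 1761200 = 0.01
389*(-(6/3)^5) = -12448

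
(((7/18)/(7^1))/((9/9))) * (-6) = -1/3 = -0.33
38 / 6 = 19 / 3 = 6.33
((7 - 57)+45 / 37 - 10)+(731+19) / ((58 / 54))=686175 / 1073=639.49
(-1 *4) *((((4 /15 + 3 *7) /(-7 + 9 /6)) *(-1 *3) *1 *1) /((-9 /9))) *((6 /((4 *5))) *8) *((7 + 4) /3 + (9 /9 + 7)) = 6496 /5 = 1299.20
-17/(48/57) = -323/16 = -20.19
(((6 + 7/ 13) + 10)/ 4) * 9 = 1935/ 52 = 37.21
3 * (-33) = -99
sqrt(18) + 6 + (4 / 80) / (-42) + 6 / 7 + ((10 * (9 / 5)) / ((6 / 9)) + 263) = 3 * sqrt(2) + 249359 / 840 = 301.10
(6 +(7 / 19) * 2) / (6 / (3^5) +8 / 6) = 5184 / 1045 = 4.96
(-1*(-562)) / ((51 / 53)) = 29786 / 51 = 584.04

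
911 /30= 30.37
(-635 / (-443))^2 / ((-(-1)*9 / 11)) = 4435475 / 1766241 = 2.51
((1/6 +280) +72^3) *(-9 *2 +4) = -15688183/3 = -5229394.33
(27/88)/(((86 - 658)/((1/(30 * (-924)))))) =3/155034880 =0.00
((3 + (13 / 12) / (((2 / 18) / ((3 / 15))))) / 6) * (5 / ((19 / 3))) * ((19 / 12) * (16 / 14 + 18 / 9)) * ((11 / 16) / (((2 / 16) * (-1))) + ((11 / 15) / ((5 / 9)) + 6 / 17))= -1180839 / 95200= -12.40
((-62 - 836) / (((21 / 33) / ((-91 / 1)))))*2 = 256828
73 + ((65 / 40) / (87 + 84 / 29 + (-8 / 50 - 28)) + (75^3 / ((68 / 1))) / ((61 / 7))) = 22421078919 / 28563128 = 784.97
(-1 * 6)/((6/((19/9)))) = -19/9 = -2.11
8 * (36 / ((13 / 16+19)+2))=13.20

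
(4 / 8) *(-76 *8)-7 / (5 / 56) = -1912 / 5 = -382.40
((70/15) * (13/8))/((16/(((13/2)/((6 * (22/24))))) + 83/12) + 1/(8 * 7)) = 16562/44713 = 0.37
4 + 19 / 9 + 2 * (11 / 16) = 7.49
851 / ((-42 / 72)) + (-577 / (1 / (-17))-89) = 57828 / 7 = 8261.14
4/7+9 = 67/7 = 9.57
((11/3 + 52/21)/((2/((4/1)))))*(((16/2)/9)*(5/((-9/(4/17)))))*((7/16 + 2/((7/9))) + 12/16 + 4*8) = -382700/7497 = -51.05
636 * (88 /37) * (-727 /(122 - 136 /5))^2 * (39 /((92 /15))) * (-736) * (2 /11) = -17479511088000 /230917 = -75696077.33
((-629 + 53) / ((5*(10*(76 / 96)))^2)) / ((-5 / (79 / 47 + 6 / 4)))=12400128 / 53021875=0.23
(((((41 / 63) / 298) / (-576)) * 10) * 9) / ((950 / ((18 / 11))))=-0.00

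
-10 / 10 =-1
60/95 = 12/19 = 0.63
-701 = -701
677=677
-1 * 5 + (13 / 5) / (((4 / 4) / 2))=1 / 5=0.20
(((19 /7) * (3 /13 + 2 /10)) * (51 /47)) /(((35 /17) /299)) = 1515516 /8225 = 184.26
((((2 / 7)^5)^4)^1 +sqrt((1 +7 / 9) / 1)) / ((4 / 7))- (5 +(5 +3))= -364764645931154144 / 34196685556119429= -10.67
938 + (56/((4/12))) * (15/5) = 1442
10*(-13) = -130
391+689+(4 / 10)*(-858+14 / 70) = 18422 / 25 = 736.88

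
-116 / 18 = -58 / 9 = -6.44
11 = 11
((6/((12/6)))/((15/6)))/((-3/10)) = -4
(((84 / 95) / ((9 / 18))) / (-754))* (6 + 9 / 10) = -2898 / 179075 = -0.02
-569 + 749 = 180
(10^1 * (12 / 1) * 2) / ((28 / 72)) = 4320 / 7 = 617.14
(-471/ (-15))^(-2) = 25/ 24649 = 0.00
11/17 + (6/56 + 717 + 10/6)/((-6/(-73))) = 74933401/8568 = 8745.73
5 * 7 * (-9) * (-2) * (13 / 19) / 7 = 1170 / 19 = 61.58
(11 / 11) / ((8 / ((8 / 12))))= 1 / 12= 0.08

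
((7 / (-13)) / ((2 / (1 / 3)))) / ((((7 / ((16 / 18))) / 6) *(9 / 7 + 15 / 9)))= -28 / 1209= -0.02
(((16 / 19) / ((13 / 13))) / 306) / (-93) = -8 / 270351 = -0.00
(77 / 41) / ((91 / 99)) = 1089 / 533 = 2.04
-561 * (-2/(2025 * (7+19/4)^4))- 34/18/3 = -691256227/1097928225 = -0.63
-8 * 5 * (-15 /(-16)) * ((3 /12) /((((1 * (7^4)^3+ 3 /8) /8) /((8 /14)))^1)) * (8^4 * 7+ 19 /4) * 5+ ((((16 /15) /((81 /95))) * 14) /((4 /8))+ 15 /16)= 108388010446757849 /3013635779780976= 35.97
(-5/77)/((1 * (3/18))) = -30/77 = -0.39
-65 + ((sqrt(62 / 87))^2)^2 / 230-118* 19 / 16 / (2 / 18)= -9234429539 / 6963480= -1326.12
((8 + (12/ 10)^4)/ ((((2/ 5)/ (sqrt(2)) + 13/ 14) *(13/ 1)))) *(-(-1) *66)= 5817504/ 95825 - 81445056 *sqrt(2)/ 6228625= 42.22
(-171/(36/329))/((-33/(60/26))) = 31255/286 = 109.28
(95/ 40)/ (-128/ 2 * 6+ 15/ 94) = -0.01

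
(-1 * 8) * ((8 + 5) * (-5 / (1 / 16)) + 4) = 8288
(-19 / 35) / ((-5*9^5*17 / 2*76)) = 1 / 351341550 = 0.00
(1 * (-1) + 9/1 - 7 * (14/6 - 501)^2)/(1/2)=-31332080/9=-3481342.22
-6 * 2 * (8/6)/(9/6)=-32/3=-10.67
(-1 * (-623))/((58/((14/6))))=4361/174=25.06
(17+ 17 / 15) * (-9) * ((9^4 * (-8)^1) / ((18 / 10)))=4758912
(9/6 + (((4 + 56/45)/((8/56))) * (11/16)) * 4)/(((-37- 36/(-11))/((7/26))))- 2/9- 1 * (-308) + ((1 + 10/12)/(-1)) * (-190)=9029941/13780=655.29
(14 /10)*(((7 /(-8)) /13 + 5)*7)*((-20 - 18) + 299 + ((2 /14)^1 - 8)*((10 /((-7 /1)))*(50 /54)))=6822007 /520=13119.24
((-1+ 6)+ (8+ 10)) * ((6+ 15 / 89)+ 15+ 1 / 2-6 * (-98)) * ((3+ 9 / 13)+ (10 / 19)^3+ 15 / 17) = 17859879061367 / 269819342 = 66191.99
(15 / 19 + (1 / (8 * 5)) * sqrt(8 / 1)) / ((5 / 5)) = sqrt(2) / 20 + 15 / 19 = 0.86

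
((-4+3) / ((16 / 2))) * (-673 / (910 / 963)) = 648099 / 7280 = 89.02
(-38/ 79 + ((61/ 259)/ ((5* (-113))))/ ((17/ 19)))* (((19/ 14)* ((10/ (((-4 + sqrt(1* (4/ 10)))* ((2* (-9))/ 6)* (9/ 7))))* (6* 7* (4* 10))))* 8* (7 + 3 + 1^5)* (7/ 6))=-34076275587200/ 454821723- 1703813779360* sqrt(10)/ 454821723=-86768.52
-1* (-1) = 1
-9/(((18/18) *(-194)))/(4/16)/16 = 9/776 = 0.01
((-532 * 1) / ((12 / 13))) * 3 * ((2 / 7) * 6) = -2964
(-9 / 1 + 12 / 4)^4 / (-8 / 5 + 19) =2160 / 29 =74.48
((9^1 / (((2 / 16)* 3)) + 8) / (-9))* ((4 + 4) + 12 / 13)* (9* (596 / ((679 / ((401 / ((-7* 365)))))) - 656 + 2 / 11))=46466076517632 / 248082835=187300.65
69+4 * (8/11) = 791/11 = 71.91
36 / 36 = 1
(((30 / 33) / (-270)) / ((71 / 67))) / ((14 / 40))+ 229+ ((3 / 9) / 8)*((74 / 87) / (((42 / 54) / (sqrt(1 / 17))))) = 37*sqrt(17) / 13804+ 33801121 / 147609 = 229.00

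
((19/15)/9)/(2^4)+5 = 10819/2160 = 5.01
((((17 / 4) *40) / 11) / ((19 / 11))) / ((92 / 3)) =255 / 874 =0.29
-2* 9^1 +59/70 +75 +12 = 69.84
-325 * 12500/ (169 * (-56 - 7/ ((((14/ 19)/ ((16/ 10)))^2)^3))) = 20516357421875/ 674069674122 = 30.44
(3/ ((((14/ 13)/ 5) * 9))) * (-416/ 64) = -10.06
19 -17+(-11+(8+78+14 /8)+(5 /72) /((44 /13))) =249545 /3168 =78.77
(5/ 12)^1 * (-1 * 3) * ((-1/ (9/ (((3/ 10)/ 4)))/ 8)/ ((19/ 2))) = 0.00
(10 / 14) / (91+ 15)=5 / 742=0.01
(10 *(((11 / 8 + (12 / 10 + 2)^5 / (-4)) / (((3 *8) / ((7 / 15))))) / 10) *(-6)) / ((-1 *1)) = -14439439 / 1500000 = -9.63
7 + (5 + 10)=22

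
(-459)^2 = 210681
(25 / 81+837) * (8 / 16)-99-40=22652 / 81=279.65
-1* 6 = -6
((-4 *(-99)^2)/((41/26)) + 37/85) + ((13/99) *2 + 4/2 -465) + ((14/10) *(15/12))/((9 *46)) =-1607597485063/63482760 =-25323.37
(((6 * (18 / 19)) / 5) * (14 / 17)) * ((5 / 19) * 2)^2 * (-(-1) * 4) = 120960 / 116603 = 1.04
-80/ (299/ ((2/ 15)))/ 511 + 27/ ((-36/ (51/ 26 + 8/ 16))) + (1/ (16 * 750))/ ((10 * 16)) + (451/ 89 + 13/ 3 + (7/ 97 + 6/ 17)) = 26426733990482033/ 3311773503360000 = 7.98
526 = 526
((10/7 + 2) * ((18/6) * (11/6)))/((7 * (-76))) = -33/931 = -0.04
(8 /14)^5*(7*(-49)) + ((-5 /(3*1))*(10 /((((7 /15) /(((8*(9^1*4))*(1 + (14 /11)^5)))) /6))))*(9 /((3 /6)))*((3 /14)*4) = -32606876916224 /7891499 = -4131899.01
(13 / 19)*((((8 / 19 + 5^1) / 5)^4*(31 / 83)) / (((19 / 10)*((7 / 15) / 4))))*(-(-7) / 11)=1088592121032 / 1073822233825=1.01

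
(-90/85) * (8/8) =-18/17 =-1.06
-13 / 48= -0.27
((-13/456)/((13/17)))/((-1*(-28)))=-17/12768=-0.00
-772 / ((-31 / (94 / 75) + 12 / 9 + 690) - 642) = -217704 / 6937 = -31.38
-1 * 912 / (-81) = 304 / 27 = 11.26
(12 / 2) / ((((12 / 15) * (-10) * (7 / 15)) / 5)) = -225 / 28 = -8.04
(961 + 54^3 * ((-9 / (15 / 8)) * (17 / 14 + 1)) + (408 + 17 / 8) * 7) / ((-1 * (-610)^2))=4.49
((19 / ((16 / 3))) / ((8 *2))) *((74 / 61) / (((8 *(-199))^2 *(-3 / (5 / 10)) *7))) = -703 / 277047328768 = -0.00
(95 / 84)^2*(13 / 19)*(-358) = -1105325 / 3528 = -313.30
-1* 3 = -3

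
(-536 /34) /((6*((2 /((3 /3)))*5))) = -67 /255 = -0.26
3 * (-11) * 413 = -13629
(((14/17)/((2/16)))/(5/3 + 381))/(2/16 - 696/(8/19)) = -96/9216431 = -0.00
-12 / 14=-6 / 7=-0.86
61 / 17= 3.59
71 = 71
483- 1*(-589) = 1072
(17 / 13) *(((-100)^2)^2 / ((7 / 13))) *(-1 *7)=-1700000000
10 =10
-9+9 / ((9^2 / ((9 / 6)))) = -53 / 6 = -8.83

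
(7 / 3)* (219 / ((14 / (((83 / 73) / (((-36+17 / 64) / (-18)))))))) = 47808 / 2287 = 20.90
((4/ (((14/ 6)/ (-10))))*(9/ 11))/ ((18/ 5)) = -300/ 77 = -3.90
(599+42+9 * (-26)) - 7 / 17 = 6912 / 17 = 406.59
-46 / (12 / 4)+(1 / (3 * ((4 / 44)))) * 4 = -0.67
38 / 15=2.53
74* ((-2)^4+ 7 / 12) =7363 / 6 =1227.17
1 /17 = 0.06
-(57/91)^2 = -3249/8281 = -0.39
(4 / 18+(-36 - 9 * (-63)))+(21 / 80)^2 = 30602369 / 57600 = 531.29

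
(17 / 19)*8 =136 / 19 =7.16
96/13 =7.38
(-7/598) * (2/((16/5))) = -35/4784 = -0.01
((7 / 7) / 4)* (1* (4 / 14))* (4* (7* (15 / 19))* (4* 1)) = 120 / 19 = 6.32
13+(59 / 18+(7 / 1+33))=56.28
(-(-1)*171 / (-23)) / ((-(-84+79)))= -171 / 115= -1.49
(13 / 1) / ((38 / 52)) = 338 / 19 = 17.79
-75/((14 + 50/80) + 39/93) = -18600/3731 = -4.99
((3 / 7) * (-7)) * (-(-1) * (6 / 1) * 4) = -72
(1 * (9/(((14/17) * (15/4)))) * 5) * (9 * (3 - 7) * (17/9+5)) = -25296/7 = -3613.71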